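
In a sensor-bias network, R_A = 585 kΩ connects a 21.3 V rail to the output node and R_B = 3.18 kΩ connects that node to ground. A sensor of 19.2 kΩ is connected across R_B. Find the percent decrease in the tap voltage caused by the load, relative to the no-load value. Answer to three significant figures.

The divider's output (Thévenin) resistance is R_A‖R_B = 3.163 kΩ.
Fractional drop under load = R_th/(R_th + R_L) = 3.163 / (3.163 + 19.2) = 0.1414.
So the output falls by 14.1 %.

14.1 %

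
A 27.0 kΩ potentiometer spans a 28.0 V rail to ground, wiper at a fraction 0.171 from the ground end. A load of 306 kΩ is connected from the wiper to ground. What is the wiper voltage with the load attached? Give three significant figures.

The wiper splits the pot into (1−α)R = 22.38 kΩ above and αR = 4.617 kΩ below.
Lower section ‖ load = 4.548 kΩ.
V_wiper = 28.0 × 4.548/(22.38 + 4.548) = 4.73 V.

V ≈ 4.73 V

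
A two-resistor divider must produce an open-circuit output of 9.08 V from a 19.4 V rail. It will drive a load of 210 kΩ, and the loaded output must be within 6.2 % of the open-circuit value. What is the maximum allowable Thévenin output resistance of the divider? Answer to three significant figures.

Loading drop = R_th/(R_th + R_L) ≤ 0.0620, so R_th ≤ R_L · ε/(1−ε) = 210 kΩ × 0.0620/0.9380 = 13.9 kΩ.
(Any R1, R2 with R2/(R1+R2) = 0.468 and R1‖R2 ≤ 13.9 kΩ will meet the spec.)

R_th ≤ 13.9 kΩ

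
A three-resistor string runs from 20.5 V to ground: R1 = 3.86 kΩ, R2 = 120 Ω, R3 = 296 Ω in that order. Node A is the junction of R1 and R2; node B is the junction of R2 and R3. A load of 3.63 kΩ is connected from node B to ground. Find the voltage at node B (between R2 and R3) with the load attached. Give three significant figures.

V ≈ 1.32 V

At node B, R3 is in parallel with the load: R3‖R_L = 273.7 Ω.
Below node A the resistance is R2 + (R3‖R_L) = 393.7 Ω, so V_A = 20.5 × 393.7/4254 = 1.897 V.
Then V_B = V_A × (R3‖R_L)/(R2 + R3‖R_L) = 1.897 × 273.7/393.7 = 1.32 V.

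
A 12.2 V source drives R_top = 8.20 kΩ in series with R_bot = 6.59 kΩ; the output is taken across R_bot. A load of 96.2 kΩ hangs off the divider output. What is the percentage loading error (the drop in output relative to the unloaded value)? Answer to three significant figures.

The divider's output (Thévenin) resistance is R_top‖R_bot = 3.654 kΩ.
Fractional drop under load = R_th/(R_th + R_L) = 3.654 / (3.654 + 96.2) = 0.03659.
So the output falls by 3.66 %.

3.66 %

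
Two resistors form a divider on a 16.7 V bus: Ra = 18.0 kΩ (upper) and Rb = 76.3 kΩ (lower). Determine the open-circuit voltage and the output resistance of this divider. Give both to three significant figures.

V_th = 13.5 V, R_th = 14.6 kΩ

V_th is the open-circuit tap voltage: 16.7 × 76.3/(18.0 + 76.3) = 13.5 V.
With the supply zeroed, Ra and Rb appear in parallel from the tap: R_th = Ra‖Rb = (18.0 × 76.3)/94.30 = 14.6 kΩ.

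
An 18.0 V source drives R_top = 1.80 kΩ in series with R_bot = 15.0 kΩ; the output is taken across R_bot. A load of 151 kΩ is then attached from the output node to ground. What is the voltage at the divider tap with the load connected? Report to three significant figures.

V_out ≈ 15.9 V

The load sits in parallel with R_bot: R_bot‖R_L = (15.0 × 151) / (15.0 + 151) = 13.64 kΩ.
V_out = 18.0 × 13.64 / (1.80 + 13.64) = 18.0 × 13.64/15.44 = 15.9 V.
(Unloaded it would have been 16.1 V.)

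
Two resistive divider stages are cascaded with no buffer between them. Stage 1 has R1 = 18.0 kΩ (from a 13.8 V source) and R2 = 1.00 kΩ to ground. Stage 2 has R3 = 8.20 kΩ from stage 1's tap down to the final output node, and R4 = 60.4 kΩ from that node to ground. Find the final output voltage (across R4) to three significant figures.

Stage 2 presents R3+R4 = 68.60 kΩ as a load on stage 1's tap.
Stage 1's lower leg becomes R2‖(R3+R4) = 0.9856 kΩ, so V_mid = 13.8 × 0.9856/18.99 = 0.7164 V.
Stage 2 is itself unloaded: V_out = V_mid × R4/(R3+R4) = 0.7164 × 60.4/68.60 = 0.631 V.

V_out ≈ 0.631 V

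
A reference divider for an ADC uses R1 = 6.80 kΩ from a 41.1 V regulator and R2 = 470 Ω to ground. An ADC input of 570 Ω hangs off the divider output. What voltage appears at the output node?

The load sits in parallel with R2: R2‖R_L = (470 × 570) / (470 + 570) = 257.6 Ω.
V_out = 41.1 × 257.6 / (6800 + 257.6) = 41.1 × 257.6/7058 = 1.50 V.

V_out ≈ 1.50 V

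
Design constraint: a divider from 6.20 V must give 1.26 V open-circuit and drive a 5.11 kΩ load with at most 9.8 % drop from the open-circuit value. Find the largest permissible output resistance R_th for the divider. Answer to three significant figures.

R_th ≤ 555 Ω

Loading drop = R_th/(R_th + R_L) ≤ 0.0980, so R_th ≤ R_L · ε/(1−ε) = 5.11 kΩ × 0.0980/0.9020 = 555 Ω.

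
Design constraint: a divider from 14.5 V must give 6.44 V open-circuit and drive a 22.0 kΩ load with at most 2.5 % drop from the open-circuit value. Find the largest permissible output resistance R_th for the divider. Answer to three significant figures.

R_th ≤ 564 Ω

Loading drop = R_th/(R_th + R_L) ≤ 0.0250, so R_th ≤ R_L · ε/(1−ε) = 22.0 kΩ × 0.0250/0.9750 = 564 Ω.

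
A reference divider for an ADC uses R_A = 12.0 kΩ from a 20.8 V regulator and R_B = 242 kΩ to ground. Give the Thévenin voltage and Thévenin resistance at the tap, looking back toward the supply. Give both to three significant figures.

V_th = 19.8 V, R_th = 11.4 kΩ

V_th is the open-circuit tap voltage: 20.8 × 242/(12.0 + 242) = 19.8 V.
With the supply zeroed, R_A and R_B appear in parallel from the tap: R_th = R_A‖R_B = (12.0 × 242)/254.0 = 11.4 kΩ.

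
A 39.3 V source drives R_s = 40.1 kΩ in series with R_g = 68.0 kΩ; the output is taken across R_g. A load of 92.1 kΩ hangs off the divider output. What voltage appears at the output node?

The load sits in parallel with R_g: R_g‖R_L = (68.0 × 92.1) / (68.0 + 92.1) = 39.12 kΩ.
V_out = 39.3 × 39.12 / (40.1 + 39.12) = 39.3 × 39.12/79.22 = 19.4 V.

V_out ≈ 19.4 V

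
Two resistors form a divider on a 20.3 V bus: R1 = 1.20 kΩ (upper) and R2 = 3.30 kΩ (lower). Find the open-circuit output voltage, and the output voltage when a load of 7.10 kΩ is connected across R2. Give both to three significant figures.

Unloaded: 14.9 V; loaded: 13.2 V

Open-circuit: V = 20.3 × 3.30/(1.20 + 3.30) = 14.9 V.
With the load, R2 becomes R2‖R_L = 2.253 kΩ, so V = 20.3 × 2.253/3.453 = 13.2 V.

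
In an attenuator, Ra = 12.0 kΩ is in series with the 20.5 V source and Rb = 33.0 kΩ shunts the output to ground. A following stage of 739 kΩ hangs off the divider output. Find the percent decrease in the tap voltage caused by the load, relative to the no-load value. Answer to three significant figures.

The divider's output (Thévenin) resistance is Ra‖Rb = 8.800 kΩ.
Fractional drop under load = R_th/(R_th + R_L) = 8.800 / (8.800 + 739) = 0.01177.
So the output falls by 1.18 %.

1.18 %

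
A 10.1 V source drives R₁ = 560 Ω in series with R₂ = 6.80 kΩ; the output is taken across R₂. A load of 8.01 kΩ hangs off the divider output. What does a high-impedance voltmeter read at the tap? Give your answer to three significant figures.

V_out ≈ 8.77 V

The load sits in parallel with R₂: R₂‖R_L = (6800 × 8010) / (6800 + 8010) = 3678 Ω.
V_out = 10.1 × 3678 / (560 + 3678) = 10.1 × 3678/4238 = 8.77 V.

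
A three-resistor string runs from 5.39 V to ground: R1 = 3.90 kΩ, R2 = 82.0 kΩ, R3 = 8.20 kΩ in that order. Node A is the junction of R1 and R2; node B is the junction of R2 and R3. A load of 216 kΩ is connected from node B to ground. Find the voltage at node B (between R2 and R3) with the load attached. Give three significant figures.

At node B, R3 is in parallel with the load: R3‖R_L = 7.900 kΩ.
Below node A the resistance is R2 + (R3‖R_L) = 89.90 kΩ, so V_A = 5.39 × 89.90/93.80 = 5.166 V.
Then V_B = V_A × (R3‖R_L)/(R2 + R3‖R_L) = 5.166 × 7.900/89.90 = 0.454 V.

V ≈ 0.454 V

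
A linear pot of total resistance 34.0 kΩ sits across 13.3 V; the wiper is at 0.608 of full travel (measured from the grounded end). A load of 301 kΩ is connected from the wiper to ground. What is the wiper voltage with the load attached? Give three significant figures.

V ≈ 7.87 V

The wiper splits the pot into (1−α)R = 13.33 kΩ above and αR = 20.67 kΩ below.
Lower section ‖ load = 19.34 kΩ.
V_wiper = 13.3 × 19.34/(13.33 + 19.34) = 7.87 V.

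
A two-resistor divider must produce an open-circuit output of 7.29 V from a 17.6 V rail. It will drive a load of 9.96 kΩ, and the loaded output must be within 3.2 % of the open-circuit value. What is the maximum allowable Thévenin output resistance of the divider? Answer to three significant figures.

Loading drop = R_th/(R_th + R_L) ≤ 0.0320, so R_th ≤ R_L · ε/(1−ε) = 9.96 kΩ × 0.0320/0.9680 = 329 Ω.
(Any R1, R2 with R2/(R1+R2) = 0.414 and R1‖R2 ≤ 329 Ω will meet the spec.)

R_th ≤ 329 Ω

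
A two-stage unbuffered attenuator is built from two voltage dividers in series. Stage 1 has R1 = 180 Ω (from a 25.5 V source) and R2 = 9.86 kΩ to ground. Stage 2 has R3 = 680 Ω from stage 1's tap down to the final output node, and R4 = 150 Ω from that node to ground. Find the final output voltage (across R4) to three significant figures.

V_out ≈ 3.73 V

Stage 2 presents R3+R4 = 830.0 Ω as a load on stage 1's tap.
Stage 1's lower leg becomes R2‖(R3+R4) = 765.6 Ω, so V_mid = 25.5 × 765.6/945.6 = 20.65 V.
Stage 2 is itself unloaded: V_out = V_mid × R4/(R3+R4) = 20.65 × 150/830.0 = 3.73 V.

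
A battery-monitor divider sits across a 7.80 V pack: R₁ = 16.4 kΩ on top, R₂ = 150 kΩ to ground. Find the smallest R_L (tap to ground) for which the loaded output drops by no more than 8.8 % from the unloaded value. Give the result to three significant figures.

Output resistance R_th = R₁‖R₂ = (16.4 × 150)/166.4 = 14.78 kΩ.
The fractional drop is R_th/(R_th + R_L); requiring this ≤ 0.0880 gives R_L ≥ R_th(1/0.0880 − 1) = 14.78 × 10.36 = 153 kΩ.

R_L(min) ≈ 153 kΩ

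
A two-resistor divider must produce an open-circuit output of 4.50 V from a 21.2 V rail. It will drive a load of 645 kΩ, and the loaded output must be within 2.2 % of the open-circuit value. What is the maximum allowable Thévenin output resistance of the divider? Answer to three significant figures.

Loading drop = R_th/(R_th + R_L) ≤ 0.0220, so R_th ≤ R_L · ε/(1−ε) = 645 kΩ × 0.0220/0.9780 = 14.5 kΩ.

R_th ≤ 14.5 kΩ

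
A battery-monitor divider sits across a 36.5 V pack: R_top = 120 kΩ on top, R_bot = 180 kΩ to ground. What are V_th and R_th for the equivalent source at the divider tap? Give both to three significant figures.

V_th = 21.9 V, R_th = 72.0 kΩ

V_th is the open-circuit tap voltage: 36.5 × 180/(120 + 180) = 21.9 V.
With the supply zeroed, R_top and R_bot appear in parallel from the tap: R_th = R_top‖R_bot = (120 × 180)/300.0 = 72.0 kΩ.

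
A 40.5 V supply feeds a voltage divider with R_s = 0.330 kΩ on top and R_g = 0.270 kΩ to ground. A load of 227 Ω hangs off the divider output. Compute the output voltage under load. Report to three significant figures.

The load sits in parallel with R_g: R_g‖R_L = (270 × 227) / (270 + 227) = 123.3 Ω.
V_out = 40.5 × 123.3 / (330 + 123.3) = 40.5 × 123.3/453.3 = 11.0 V.
(Unloaded it would have been 18.2 V.)

V_out ≈ 11.0 V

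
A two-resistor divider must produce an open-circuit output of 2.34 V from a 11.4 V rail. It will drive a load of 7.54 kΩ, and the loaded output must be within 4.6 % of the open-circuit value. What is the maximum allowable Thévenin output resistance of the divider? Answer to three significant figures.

R_th ≤ 364 Ω

Loading drop = R_th/(R_th + R_L) ≤ 0.0460, so R_th ≤ R_L · ε/(1−ε) = 7.54 kΩ × 0.0460/0.9540 = 364 Ω.
(Any R1, R2 with R2/(R1+R2) = 0.205 and R1‖R2 ≤ 364 Ω will meet the spec.)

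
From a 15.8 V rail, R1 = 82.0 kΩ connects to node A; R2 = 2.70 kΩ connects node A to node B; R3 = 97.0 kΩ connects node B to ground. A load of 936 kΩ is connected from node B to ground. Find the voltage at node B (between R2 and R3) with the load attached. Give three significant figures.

At node B, R3 is in parallel with the load: R3‖R_L = 87.89 kΩ.
Below node A the resistance is R2 + (R3‖R_L) = 90.59 kΩ, so V_A = 15.8 × 90.59/172.6 = 8.293 V.
Then V_B = V_A × (R3‖R_L)/(R2 + R3‖R_L) = 8.293 × 87.89/90.59 = 8.05 V.

V ≈ 8.05 V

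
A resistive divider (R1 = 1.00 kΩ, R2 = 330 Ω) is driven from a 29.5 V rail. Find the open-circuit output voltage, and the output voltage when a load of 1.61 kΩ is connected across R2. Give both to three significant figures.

Unloaded: 7.32 V; loaded: 6.34 V

Open-circuit: V = 29.5 × 330/(1000 + 330) = 7.32 V.
With the load, R2 becomes R2‖R_L = 273.9 Ω, so V = 29.5 × 273.9/1274 = 6.34 V.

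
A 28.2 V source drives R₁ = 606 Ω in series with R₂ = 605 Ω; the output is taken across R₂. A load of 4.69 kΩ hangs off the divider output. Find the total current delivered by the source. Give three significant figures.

R₂‖R_L = 535.9 Ω, so the source sees R₁ + R₂‖R_L = 1142 Ω.
I = 28.2 V / 1142 Ω = 24.7 mA.

I ≈ 24.7 mA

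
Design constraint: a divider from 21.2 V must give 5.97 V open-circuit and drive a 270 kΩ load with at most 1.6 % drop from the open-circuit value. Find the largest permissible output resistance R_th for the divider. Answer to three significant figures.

Loading drop = R_th/(R_th + R_L) ≤ 0.0160, so R_th ≤ R_L · ε/(1−ε) = 270 kΩ × 0.0160/0.9840 = 4.39 kΩ.
(Any R1, R2 with R2/(R1+R2) = 0.282 and R1‖R2 ≤ 4.39 kΩ will meet the spec.)

R_th ≤ 4.39 kΩ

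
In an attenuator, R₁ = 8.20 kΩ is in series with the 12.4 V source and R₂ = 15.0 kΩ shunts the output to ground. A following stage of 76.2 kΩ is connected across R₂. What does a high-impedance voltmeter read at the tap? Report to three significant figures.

The load sits in parallel with R₂: R₂‖R_L = (15.0 × 76.2) / (15.0 + 76.2) = 12.53 kΩ.
V_out = 12.4 × 12.53 / (8.20 + 12.53) = 12.4 × 12.53/20.73 = 7.50 V.
(Unloaded it would have been 8.02 V.)

V_out ≈ 7.50 V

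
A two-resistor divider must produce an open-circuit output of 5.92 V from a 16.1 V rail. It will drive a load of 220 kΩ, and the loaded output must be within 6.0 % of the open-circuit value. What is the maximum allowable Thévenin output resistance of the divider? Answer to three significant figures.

Loading drop = R_th/(R_th + R_L) ≤ 0.0600, so R_th ≤ R_L · ε/(1−ε) = 220 kΩ × 0.0600/0.9400 = 14.0 kΩ.

R_th ≤ 14.0 kΩ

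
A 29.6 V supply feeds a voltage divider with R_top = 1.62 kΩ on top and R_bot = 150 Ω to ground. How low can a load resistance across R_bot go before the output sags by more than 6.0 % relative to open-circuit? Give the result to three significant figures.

Output resistance R_th = R_top‖R_bot = (1620 × 150)/1770 = 137.3 Ω.
The fractional drop is R_th/(R_th + R_L); requiring this ≤ 0.0600 gives R_L ≥ R_th(1/0.0600 − 1) = 137.3 × 15.67 = 2.15 kΩ.

R_L(min) ≈ 2.15 kΩ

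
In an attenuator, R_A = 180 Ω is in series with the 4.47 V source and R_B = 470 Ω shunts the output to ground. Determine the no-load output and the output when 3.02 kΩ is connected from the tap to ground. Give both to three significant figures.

Open-circuit: V = 4.47 × 470/(180 + 470) = 3.23 V.
With the load, R_B becomes R_B‖R_L = 406.7 Ω, so V = 4.47 × 406.7/586.7 = 3.10 V.

Unloaded: 3.23 V; loaded: 3.10 V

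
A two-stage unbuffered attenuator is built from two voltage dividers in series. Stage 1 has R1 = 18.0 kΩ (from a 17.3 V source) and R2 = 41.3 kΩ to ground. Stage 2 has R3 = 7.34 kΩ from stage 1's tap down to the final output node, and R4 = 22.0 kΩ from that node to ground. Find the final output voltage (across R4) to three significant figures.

V_out ≈ 6.33 V

Stage 2 presents R3+R4 = 29.34 kΩ as a load on stage 1's tap.
Stage 1's lower leg becomes R2‖(R3+R4) = 17.15 kΩ, so V_mid = 17.3 × 17.15/35.15 = 8.442 V.
Stage 2 is itself unloaded: V_out = V_mid × R4/(R3+R4) = 8.442 × 22.0/29.34 = 6.33 V.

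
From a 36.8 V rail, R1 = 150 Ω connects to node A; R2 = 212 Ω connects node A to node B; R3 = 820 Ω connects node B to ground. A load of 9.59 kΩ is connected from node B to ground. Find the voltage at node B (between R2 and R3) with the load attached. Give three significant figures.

V ≈ 24.9 V

At node B, R3 is in parallel with the load: R3‖R_L = 755.4 Ω.
Below node A the resistance is R2 + (R3‖R_L) = 967.4 Ω, so V_A = 36.8 × 967.4/1117 = 31.86 V.
Then V_B = V_A × (R3‖R_L)/(R2 + R3‖R_L) = 31.86 × 755.4/967.4 = 24.9 V.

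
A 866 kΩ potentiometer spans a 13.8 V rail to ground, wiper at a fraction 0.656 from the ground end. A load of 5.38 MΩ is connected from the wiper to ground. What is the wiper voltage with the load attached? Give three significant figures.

The wiper splits the pot into (1−α)R = 297.9 kΩ above and αR = 568.1 kΩ below.
Lower section ‖ load = 513.8 kΩ.
V_wiper = 13.8 × 513.8/(297.9 + 513.8) = 8.74 V.

V ≈ 8.74 V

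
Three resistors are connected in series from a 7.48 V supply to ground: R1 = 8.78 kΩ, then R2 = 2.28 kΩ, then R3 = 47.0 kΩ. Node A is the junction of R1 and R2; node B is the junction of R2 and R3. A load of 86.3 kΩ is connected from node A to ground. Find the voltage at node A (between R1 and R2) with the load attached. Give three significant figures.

V ≈ 5.84 V

Below node A the series string R2+R3 = 49.28 kΩ sits in parallel with the 86.3 kΩ load: 31.37 kΩ.
V_A = 7.48 × 31.37/(8.78 + 31.37) = 5.84 V.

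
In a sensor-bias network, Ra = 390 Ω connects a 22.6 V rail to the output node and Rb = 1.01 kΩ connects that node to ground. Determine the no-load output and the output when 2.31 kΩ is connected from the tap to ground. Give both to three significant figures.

Open-circuit: V = 22.6 × 1010/(390 + 1010) = 16.3 V.
With the load, Rb becomes Rb‖R_L = 702.7 Ω, so V = 22.6 × 702.7/1093 = 14.5 V.

Unloaded: 16.3 V; loaded: 14.5 V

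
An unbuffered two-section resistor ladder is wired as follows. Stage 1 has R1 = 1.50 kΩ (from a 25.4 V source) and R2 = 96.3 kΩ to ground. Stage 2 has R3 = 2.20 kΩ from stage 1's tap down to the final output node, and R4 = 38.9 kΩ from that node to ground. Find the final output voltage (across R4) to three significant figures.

V_out ≈ 22.9 V

Stage 2 presents R3+R4 = 41.10 kΩ as a load on stage 1's tap.
Stage 1's lower leg becomes R2‖(R3+R4) = 28.81 kΩ, so V_mid = 25.4 × 28.81/30.31 = 24.14 V.
Stage 2 is itself unloaded: V_out = V_mid × R4/(R3+R4) = 24.14 × 38.9/41.10 = 22.9 V.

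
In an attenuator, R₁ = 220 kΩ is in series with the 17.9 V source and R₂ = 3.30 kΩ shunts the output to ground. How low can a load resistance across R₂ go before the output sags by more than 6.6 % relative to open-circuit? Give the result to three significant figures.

Output resistance R_th = R₁‖R₂ = (220 × 3.30)/223.3 = 3.251 kΩ.
The fractional drop is R_th/(R_th + R_L); requiring this ≤ 0.0660 gives R_L ≥ R_th(1/0.0660 − 1) = 3.251 × 14.15 = 46.0 kΩ.

R_L(min) ≈ 46.0 kΩ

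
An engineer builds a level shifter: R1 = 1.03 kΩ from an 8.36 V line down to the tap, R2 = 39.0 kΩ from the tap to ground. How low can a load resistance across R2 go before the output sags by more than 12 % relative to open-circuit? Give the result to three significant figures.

R_L(min) ≈ 7.36 kΩ

Output resistance R_th = R1‖R2 = (1.03 × 39.0)/40.03 = 1.003 kΩ.
The fractional drop is R_th/(R_th + R_L); requiring this ≤ 0.120 gives R_L ≥ R_th(1/0.120 − 1) = 1.003 × 7.333 = 7.36 kΩ.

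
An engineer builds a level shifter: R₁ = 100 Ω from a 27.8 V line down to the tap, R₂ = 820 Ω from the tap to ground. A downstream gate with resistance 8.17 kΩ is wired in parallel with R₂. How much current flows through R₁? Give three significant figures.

R₂‖R_L = 745.2 Ω, so the source sees R₁ + R₂‖R_L = 845.2 Ω.
I = 27.8 V / 845.2 Ω = 32.9 mA.

I ≈ 32.9 mA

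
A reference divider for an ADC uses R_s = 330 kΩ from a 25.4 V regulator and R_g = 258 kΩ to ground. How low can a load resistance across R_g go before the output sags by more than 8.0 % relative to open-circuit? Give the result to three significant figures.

R_L(min) ≈ 1.67 MΩ

Output resistance R_th = R_s‖R_g = (330 × 258)/588.0 = 144.8 kΩ.
The fractional drop is R_th/(R_th + R_L); requiring this ≤ 0.0800 gives R_L ≥ R_th(1/0.0800 − 1) = 144.8 × 11.50 = 1.67 MΩ.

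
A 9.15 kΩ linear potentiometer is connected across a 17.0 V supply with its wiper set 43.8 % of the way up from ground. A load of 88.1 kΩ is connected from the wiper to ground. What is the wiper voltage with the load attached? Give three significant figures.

V ≈ 7.26 V

The wiper splits the pot into (1−α)R = 5.142 kΩ above and αR = 4.008 kΩ below.
Lower section ‖ load = 3.833 kΩ.
V_wiper = 17.0 × 3.833/(5.142 + 3.833) = 7.26 V.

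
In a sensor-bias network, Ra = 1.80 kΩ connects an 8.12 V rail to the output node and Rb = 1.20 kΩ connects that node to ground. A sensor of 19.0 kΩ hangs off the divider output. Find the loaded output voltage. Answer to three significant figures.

The load sits in parallel with Rb: Rb‖R_L = (1.20 × 19.0) / (1.20 + 19.0) = 1.129 kΩ.
V_out = 8.12 × 1.129 / (1.80 + 1.129) = 8.12 × 1.129/2.929 = 3.13 V.

V_out ≈ 3.13 V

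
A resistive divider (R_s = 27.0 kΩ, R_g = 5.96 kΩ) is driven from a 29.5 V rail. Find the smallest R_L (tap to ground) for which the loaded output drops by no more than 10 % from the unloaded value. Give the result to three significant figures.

R_L(min) ≈ 43.9 kΩ

Output resistance R_th = R_s‖R_g = (27.0 × 5.96)/32.96 = 4.882 kΩ.
The fractional drop is R_th/(R_th + R_L); requiring this ≤ 0.100 gives R_L ≥ R_th(1/0.100 − 1) = 4.882 × 9.000 = 43.9 kΩ.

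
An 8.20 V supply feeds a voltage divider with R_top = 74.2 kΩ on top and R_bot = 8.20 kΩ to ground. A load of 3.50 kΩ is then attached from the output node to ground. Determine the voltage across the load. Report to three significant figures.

V_out ≈ 0.262 V

The load sits in parallel with R_bot: R_bot‖R_L = (8.20 × 3.50) / (8.20 + 3.50) = 2.453 kΩ.
V_out = 8.20 × 2.453 / (74.2 + 2.453) = 8.20 × 2.453/76.65 = 0.262 V.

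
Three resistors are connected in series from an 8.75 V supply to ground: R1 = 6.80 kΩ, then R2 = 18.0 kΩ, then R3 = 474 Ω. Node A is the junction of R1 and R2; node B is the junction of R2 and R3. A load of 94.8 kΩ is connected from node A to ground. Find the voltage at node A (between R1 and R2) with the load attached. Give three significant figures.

Below node A the series string R2+R3 = 18470 Ω sits in parallel with the 94800 Ω load: 15460 Ω.
V_A = 8.75 × 15460/(6800 + 15460) = 6.08 V.

V ≈ 6.08 V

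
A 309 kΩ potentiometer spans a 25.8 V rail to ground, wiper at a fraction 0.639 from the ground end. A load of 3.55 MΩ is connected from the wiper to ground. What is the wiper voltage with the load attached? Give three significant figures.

V ≈ 16.2 V

The wiper splits the pot into (1−α)R = 111.5 kΩ above and αR = 197.5 kΩ below.
Lower section ‖ load = 187.0 kΩ.
V_wiper = 25.8 × 187.0/(111.5 + 187.0) = 16.2 V.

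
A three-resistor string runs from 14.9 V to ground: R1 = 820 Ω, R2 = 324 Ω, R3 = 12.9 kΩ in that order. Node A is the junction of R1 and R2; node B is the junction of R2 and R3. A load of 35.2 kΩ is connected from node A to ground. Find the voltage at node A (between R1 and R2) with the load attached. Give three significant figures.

V ≈ 13.7 V

Below node A the series string R2+R3 = 13220 Ω sits in parallel with the 35200 Ω load: 9613 Ω.
V_A = 14.9 × 9613/(820 + 9613) = 13.7 V.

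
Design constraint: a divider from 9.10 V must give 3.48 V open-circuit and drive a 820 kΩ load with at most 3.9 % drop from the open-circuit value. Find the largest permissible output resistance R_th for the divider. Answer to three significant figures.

R_th ≤ 33.3 kΩ

Loading drop = R_th/(R_th + R_L) ≤ 0.0390, so R_th ≤ R_L · ε/(1−ε) = 820 kΩ × 0.0390/0.9610 = 33.3 kΩ.
(Any R1, R2 with R2/(R1+R2) = 0.382 and R1‖R2 ≤ 33.3 kΩ will meet the spec.)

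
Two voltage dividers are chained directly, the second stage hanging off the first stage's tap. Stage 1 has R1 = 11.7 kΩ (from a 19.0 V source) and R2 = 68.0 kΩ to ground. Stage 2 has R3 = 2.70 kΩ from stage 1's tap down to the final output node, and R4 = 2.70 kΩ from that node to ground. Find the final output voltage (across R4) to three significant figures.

Stage 2 presents R3+R4 = 5.400 kΩ as a load on stage 1's tap.
Stage 1's lower leg becomes R2‖(R3+R4) = 5.003 kΩ, so V_mid = 19.0 × 5.003/16.70 = 5.691 V.
Stage 2 is itself unloaded: V_out = V_mid × R4/(R3+R4) = 5.691 × 2.70/5.400 = 2.85 V.

V_out ≈ 2.85 V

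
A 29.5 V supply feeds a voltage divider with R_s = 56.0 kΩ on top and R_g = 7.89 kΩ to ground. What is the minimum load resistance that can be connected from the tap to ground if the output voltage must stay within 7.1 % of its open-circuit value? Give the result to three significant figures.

Output resistance R_th = R_s‖R_g = (56.0 × 7.89)/63.89 = 6.916 kΩ.
The fractional drop is R_th/(R_th + R_L); requiring this ≤ 0.0710 gives R_L ≥ R_th(1/0.0710 − 1) = 6.916 × 13.08 = 90.5 kΩ.

R_L(min) ≈ 90.5 kΩ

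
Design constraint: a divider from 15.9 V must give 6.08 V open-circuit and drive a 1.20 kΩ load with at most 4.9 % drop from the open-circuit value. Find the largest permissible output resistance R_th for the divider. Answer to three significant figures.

R_th ≤ 61.8 Ω

Loading drop = R_th/(R_th + R_L) ≤ 0.0490, so R_th ≤ R_L · ε/(1−ε) = 1.20 kΩ × 0.0490/0.9510 = 61.8 Ω.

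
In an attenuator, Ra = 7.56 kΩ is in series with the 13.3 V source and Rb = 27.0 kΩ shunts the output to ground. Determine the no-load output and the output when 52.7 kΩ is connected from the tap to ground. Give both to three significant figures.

Unloaded: 10.4 V; loaded: 9.34 V

Open-circuit: V = 13.3 × 27.0/(7.56 + 27.0) = 10.4 V.
With the load, Rb becomes Rb‖R_L = 17.85 kΩ, so V = 13.3 × 17.85/25.41 = 9.34 V.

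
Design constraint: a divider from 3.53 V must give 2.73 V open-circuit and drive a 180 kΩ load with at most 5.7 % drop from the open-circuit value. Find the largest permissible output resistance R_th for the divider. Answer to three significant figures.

Loading drop = R_th/(R_th + R_L) ≤ 0.0570, so R_th ≤ R_L · ε/(1−ε) = 180 kΩ × 0.0570/0.9430 = 10.9 kΩ.
(Any R1, R2 with R2/(R1+R2) = 0.773 and R1‖R2 ≤ 10.9 kΩ will meet the spec.)

R_th ≤ 10.9 kΩ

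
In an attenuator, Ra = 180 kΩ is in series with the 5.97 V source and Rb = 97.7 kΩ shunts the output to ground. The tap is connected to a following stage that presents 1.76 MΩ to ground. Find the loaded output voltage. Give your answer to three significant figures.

The load sits in parallel with Rb: Rb‖R_L = (97.7 × 1760) / (97.7 + 1760) = 92.56 kΩ.
V_out = 5.97 × 92.56 / (180 + 92.56) = 5.97 × 92.56/272.6 = 2.03 V.

V_out ≈ 2.03 V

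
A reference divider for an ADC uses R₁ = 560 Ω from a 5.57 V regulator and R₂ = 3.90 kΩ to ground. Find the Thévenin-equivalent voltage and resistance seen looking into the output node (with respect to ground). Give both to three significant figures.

V_th is the open-circuit tap voltage: 5.57 × 3900/(560 + 3900) = 4.87 V.
With the supply zeroed, R₁ and R₂ appear in parallel from the tap: R_th = R₁‖R₂ = (560 × 3900)/4460 = 490 Ω.

V_th = 4.87 V, R_th = 490 Ω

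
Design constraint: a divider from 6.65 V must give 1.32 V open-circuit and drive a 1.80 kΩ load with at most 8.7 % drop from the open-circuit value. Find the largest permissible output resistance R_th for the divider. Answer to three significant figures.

Loading drop = R_th/(R_th + R_L) ≤ 0.0870, so R_th ≤ R_L · ε/(1−ε) = 1.80 kΩ × 0.0870/0.9130 = 172 Ω.

R_th ≤ 172 Ω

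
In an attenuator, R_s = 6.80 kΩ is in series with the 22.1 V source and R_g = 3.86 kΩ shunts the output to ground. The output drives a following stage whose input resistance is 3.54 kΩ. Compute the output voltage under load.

The load sits in parallel with R_g: R_g‖R_L = (3.86 × 3.54) / (3.86 + 3.54) = 1.847 kΩ.
V_out = 22.1 × 1.847 / (6.80 + 1.847) = 22.1 × 1.847/8.647 = 4.72 V.
(Unloaded it would have been 8.00 V.)

V_out ≈ 4.72 V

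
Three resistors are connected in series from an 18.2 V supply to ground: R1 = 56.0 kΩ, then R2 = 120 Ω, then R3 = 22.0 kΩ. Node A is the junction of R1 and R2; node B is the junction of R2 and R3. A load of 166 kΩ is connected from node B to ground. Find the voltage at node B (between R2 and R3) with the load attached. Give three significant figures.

V ≈ 4.68 V

At node B, R3 is in parallel with the load: R3‖R_L = 19430 Ω.
Below node A the resistance is R2 + (R3‖R_L) = 19550 Ω, so V_A = 18.2 × 19550/75550 = 4.709 V.
Then V_B = V_A × (R3‖R_L)/(R2 + R3‖R_L) = 4.709 × 19430/19550 = 4.68 V.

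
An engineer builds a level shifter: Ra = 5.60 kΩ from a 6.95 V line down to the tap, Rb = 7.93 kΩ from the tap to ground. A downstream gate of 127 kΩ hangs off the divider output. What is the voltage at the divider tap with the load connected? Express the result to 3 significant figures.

V_out ≈ 3.97 V

The load sits in parallel with Rb: Rb‖R_L = (7.93 × 127) / (7.93 + 127) = 7.464 kΩ.
V_out = 6.95 × 7.464 / (5.60 + 7.464) = 6.95 × 7.464/13.06 = 3.97 V.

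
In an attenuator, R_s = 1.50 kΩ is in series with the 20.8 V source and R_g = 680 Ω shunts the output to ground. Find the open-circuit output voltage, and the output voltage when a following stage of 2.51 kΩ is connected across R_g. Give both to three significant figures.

Open-circuit: V = 20.8 × 680/(1500 + 680) = 6.49 V.
With the load, R_g becomes R_g‖R_L = 535.0 Ω, so V = 20.8 × 535.0/2035 = 5.47 V.

Unloaded: 6.49 V; loaded: 5.47 V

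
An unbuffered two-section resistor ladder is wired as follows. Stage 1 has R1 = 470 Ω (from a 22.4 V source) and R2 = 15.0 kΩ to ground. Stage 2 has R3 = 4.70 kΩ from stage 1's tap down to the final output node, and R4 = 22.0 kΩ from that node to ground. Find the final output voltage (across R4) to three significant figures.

V_out ≈ 17.6 V

Stage 2 presents R3+R4 = 26700 Ω as a load on stage 1's tap.
Stage 1's lower leg becomes R2‖(R3+R4) = 9604 Ω, so V_mid = 22.4 × 9604/10070 = 21.35 V.
Stage 2 is itself unloaded: V_out = V_mid × R4/(R3+R4) = 21.35 × 22000/26700 = 17.6 V.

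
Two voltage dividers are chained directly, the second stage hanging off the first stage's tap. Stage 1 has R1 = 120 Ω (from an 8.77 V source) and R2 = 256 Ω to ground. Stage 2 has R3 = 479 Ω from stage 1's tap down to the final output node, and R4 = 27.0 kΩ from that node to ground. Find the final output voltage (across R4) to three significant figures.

V_out ≈ 5.85 V

Stage 2 presents R3+R4 = 27480 Ω as a load on stage 1's tap.
Stage 1's lower leg becomes R2‖(R3+R4) = 253.6 Ω, so V_mid = 8.77 × 253.6/373.6 = 5.953 V.
Stage 2 is itself unloaded: V_out = V_mid × R4/(R3+R4) = 5.953 × 27000/27480 = 5.85 V.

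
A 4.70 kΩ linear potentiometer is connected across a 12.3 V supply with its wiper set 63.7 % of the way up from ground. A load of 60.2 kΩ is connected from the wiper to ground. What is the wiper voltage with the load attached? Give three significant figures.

The wiper splits the pot into (1−α)R = 1.706 kΩ above and αR = 2.994 kΩ below.
Lower section ‖ load = 2.852 kΩ.
V_wiper = 12.3 × 2.852/(1.706 + 2.852) = 7.70 V.

V ≈ 7.70 V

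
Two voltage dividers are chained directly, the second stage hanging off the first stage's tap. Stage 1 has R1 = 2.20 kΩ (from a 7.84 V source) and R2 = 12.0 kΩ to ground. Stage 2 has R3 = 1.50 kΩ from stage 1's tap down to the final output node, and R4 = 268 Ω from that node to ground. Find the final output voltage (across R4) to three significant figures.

V_out ≈ 0.490 V

Stage 2 presents R3+R4 = 1768 Ω as a load on stage 1's tap.
Stage 1's lower leg becomes R2‖(R3+R4) = 1541 Ω, so V_mid = 7.84 × 1541/3741 = 3.229 V.
Stage 2 is itself unloaded: V_out = V_mid × R4/(R3+R4) = 3.229 × 268/1768 = 0.490 V.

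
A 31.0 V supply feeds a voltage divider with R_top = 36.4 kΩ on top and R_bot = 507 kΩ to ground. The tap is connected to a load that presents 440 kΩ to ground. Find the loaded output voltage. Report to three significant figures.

V_out ≈ 26.9 V

The load sits in parallel with R_bot: R_bot‖R_L = (507 × 440) / (507 + 440) = 235.6 kΩ.
V_out = 31.0 × 235.6 / (36.4 + 235.6) = 31.0 × 235.6/272.0 = 26.9 V.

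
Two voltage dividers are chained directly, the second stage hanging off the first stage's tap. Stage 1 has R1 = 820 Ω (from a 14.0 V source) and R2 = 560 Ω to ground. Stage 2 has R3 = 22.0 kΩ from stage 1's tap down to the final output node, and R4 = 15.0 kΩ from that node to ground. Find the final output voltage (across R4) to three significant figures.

V_out ≈ 2.28 V

Stage 2 presents R3+R4 = 37000 Ω as a load on stage 1's tap.
Stage 1's lower leg becomes R2‖(R3+R4) = 551.7 Ω, so V_mid = 14.0 × 551.7/1372 = 5.631 V.
Stage 2 is itself unloaded: V_out = V_mid × R4/(R3+R4) = 5.631 × 15000/37000 = 2.28 V.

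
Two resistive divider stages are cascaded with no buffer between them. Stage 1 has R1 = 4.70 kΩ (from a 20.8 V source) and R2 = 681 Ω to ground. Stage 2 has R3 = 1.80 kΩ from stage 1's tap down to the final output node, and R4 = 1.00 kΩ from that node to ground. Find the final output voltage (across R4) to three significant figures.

Stage 2 presents R3+R4 = 2800 Ω as a load on stage 1's tap.
Stage 1's lower leg becomes R2‖(R3+R4) = 547.8 Ω, so V_mid = 20.8 × 547.8/5248 = 2.171 V.
Stage 2 is itself unloaded: V_out = V_mid × R4/(R3+R4) = 2.171 × 1000/2800 = 0.775 V.

V_out ≈ 0.775 V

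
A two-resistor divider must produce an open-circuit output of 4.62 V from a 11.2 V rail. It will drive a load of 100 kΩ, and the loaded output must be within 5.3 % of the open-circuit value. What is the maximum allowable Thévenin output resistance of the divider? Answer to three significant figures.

R_th ≤ 5.60 kΩ

Loading drop = R_th/(R_th + R_L) ≤ 0.0530, so R_th ≤ R_L · ε/(1−ε) = 100 kΩ × 0.0530/0.9470 = 5.60 kΩ.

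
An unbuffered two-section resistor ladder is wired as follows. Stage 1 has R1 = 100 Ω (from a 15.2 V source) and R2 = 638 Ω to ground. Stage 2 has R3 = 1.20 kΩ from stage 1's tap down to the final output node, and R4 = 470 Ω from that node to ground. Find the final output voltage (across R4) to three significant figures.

Stage 2 presents R3+R4 = 1670 Ω as a load on stage 1's tap.
Stage 1's lower leg becomes R2‖(R3+R4) = 461.6 Ω, so V_mid = 15.2 × 461.6/561.6 = 12.49 V.
Stage 2 is itself unloaded: V_out = V_mid × R4/(R3+R4) = 12.49 × 470/1670 = 3.52 V.

V_out ≈ 3.52 V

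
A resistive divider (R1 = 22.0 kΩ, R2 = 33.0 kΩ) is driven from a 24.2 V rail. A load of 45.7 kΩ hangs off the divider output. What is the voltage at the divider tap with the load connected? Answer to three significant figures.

The load sits in parallel with R2: R2‖R_L = (33.0 × 45.7) / (33.0 + 45.7) = 19.16 kΩ.
V_out = 24.2 × 19.16 / (22.0 + 19.16) = 24.2 × 19.16/41.16 = 11.3 V.

V_out ≈ 11.3 V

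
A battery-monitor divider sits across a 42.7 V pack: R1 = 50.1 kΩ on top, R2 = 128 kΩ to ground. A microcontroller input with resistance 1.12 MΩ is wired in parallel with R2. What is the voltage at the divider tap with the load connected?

V_out ≈ 29.7 V

The load sits in parallel with R2: R2‖R_L = (128 × 1120) / (128 + 1120) = 114.9 kΩ.
V_out = 42.7 × 114.9 / (50.1 + 114.9) = 42.7 × 114.9/165.0 = 29.7 V.
(Unloaded it would have been 30.7 V.)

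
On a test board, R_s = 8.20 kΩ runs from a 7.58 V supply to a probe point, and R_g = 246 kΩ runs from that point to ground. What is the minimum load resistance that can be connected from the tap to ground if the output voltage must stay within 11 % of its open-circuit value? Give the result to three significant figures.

Output resistance R_th = R_s‖R_g = (8.20 × 246)/254.2 = 7.935 kΩ.
The fractional drop is R_th/(R_th + R_L); requiring this ≤ 0.110 gives R_L ≥ R_th(1/0.110 − 1) = 7.935 × 8.091 = 64.2 kΩ.

R_L(min) ≈ 64.2 kΩ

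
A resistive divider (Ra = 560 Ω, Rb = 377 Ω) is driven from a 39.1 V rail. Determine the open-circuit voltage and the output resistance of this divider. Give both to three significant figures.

V_th is the open-circuit tap voltage: 39.1 × 377/(560 + 377) = 15.7 V.
With the supply zeroed, Ra and Rb appear in parallel from the tap: R_th = Ra‖Rb = (560 × 377)/937.0 = 225 Ω.

V_th = 15.7 V, R_th = 225 Ω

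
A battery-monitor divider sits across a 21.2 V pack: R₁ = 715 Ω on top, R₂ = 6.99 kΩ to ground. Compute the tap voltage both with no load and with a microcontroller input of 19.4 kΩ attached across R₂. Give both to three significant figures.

Open-circuit: V = 21.2 × 6990/(715 + 6990) = 19.2 V.
With the load, R₂ becomes R₂‖R_L = 5139 Ω, so V = 21.2 × 5139/5854 = 18.6 V.

Unloaded: 19.2 V; loaded: 18.6 V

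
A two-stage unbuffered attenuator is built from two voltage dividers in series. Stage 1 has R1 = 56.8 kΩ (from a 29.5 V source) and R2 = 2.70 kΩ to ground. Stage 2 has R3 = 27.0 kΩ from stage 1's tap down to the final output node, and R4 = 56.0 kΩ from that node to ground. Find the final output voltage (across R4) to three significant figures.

Stage 2 presents R3+R4 = 83.00 kΩ as a load on stage 1's tap.
Stage 1's lower leg becomes R2‖(R3+R4) = 2.615 kΩ, so V_mid = 29.5 × 2.615/59.41 = 1.298 V.
Stage 2 is itself unloaded: V_out = V_mid × R4/(R3+R4) = 1.298 × 56.0/83.00 = 0.876 V.

V_out ≈ 0.876 V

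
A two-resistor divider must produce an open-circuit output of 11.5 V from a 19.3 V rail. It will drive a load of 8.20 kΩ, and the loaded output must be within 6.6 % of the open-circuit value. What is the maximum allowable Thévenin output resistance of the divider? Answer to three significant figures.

R_th ≤ 579 Ω

Loading drop = R_th/(R_th + R_L) ≤ 0.0660, so R_th ≤ R_L · ε/(1−ε) = 8.20 kΩ × 0.0660/0.9340 = 579 Ω.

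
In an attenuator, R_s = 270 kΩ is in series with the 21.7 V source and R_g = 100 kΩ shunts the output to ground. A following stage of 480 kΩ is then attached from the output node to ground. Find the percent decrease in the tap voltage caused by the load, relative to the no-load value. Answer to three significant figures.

13.2 %

Unloaded V = 21.7 × 100/370.0 = 5.8649 V.
Loaded: R_g‖R_L = 82.76 kΩ, giving V = 21.7 × 82.76/352.8 = 5.0909 V.
Drop = (5.8649 − 5.0909) / 5.8649 = 13.2 %.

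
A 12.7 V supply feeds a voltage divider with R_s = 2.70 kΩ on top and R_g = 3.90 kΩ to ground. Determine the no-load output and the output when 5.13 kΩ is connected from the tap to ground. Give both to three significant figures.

Unloaded: 7.50 V; loaded: 5.72 V

Open-circuit: V = 12.7 × 3.90/(2.70 + 3.90) = 7.50 V.
With the load, R_g becomes R_g‖R_L = 2.216 kΩ, so V = 12.7 × 2.216/4.916 = 5.72 V.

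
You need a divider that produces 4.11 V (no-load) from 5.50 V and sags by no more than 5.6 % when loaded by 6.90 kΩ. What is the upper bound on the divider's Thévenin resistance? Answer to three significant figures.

Loading drop = R_th/(R_th + R_L) ≤ 0.0560, so R_th ≤ R_L · ε/(1−ε) = 6.90 kΩ × 0.0560/0.9440 = 409 Ω.
(Any R1, R2 with R2/(R1+R2) = 0.747 and R1‖R2 ≤ 409 Ω will meet the spec.)

R_th ≤ 409 Ω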